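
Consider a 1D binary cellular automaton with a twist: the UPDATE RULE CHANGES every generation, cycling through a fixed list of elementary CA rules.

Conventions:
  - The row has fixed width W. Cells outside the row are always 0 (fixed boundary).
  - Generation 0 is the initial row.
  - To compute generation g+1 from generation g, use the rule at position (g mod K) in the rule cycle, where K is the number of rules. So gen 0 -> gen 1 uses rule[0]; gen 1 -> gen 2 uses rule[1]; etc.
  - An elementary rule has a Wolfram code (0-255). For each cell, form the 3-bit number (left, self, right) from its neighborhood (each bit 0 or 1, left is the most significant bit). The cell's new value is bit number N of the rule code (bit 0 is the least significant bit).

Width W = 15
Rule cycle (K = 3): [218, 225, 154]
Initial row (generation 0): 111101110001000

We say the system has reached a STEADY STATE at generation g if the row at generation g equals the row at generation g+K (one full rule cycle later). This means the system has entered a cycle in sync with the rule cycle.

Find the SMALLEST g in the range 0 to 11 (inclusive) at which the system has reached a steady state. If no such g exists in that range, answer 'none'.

Gen 0: 111101110001000
Gen 1 (rule 218): 111101111010100
Gen 2 (rule 225): 011110111101001
Gen 3 (rule 154): 111100111000110
Gen 4 (rule 218): 111111111101111
Gen 5 (rule 225): 011111111110111
Gen 6 (rule 154): 111111111100110
Gen 7 (rule 218): 111111111111111
Gen 8 (rule 225): 011111111111111
Gen 9 (rule 154): 111111111111110
Gen 10 (rule 218): 111111111111111
Gen 11 (rule 225): 011111111111111
Gen 12 (rule 154): 111111111111110
Gen 13 (rule 218): 111111111111111
Gen 14 (rule 225): 011111111111111

Answer: 7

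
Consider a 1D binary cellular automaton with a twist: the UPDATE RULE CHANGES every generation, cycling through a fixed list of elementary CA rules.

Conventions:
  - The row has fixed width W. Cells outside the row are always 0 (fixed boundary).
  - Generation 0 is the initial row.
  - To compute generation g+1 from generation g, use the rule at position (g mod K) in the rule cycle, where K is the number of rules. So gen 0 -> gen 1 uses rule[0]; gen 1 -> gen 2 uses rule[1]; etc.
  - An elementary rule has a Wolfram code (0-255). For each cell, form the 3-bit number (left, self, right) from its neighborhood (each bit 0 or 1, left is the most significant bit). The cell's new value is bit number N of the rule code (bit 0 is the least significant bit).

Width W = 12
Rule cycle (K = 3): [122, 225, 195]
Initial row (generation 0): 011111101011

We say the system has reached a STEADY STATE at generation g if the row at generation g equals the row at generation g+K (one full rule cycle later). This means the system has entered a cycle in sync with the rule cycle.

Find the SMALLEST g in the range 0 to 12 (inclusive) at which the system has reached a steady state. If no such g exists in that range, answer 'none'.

Gen 0: 011111101011
Gen 1 (rule 122): 110000110111
Gen 2 (rule 225): 010110011011
Gen 3 (rule 195): 100010101001
Gen 4 (rule 122): 010101010110
Gen 5 (rule 225): 001010101010
Gen 6 (rule 195): 110000000000
Gen 7 (rule 122): 111000000000
Gen 8 (rule 225): 011011111111
Gen 9 (rule 195): 101001111111
Gen 10 (rule 122): 010111000001
Gen 11 (rule 225): 001011011100
Gen 12 (rule 195): 110001001101
Gen 13 (rule 122): 111010111110
Gen 14 (rule 225): 011101011110
Gen 15 (rule 195): 101100001110

Answer: none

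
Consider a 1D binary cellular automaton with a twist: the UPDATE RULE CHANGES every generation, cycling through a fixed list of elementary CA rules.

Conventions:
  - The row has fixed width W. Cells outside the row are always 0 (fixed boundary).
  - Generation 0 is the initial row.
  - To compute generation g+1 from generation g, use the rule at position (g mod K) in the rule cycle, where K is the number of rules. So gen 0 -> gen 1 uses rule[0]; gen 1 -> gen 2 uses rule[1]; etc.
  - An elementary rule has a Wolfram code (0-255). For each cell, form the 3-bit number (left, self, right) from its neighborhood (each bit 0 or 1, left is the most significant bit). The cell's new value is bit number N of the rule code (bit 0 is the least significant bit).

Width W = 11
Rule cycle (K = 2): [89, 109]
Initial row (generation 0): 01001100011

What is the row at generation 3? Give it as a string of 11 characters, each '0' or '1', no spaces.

Gen 0: 01001100011
Gen 1 (rule 89): 00101111011
Gen 2 (rule 109): 10111001111
Gen 3 (rule 89): 00101101001

Answer: 00101101001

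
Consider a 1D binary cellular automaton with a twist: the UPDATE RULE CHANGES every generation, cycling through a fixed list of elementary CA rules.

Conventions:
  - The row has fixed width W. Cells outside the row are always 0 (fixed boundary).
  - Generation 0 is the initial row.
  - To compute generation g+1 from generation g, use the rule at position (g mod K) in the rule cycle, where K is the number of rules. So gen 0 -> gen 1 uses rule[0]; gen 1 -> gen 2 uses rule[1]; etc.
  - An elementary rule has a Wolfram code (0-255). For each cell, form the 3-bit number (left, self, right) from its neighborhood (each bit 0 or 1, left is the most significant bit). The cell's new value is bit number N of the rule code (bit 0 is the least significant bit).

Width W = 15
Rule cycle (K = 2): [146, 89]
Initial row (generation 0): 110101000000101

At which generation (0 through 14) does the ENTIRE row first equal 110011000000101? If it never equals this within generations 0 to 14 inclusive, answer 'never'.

Answer: never

Derivation:
Gen 0: 110101000000101
Gen 1 (rule 146): 000000100001000
Gen 2 (rule 89): 111110011100111
Gen 3 (rule 146): 011101101011010
Gen 4 (rule 89): 010101100011001
Gen 5 (rule 146): 100000010100110
Gen 6 (rule 89): 011111000010111
Gen 7 (rule 146): 101110100100010
Gen 8 (rule 89): 001010010011001
Gen 9 (rule 146): 010001101100110
Gen 10 (rule 89): 001101101110111
Gen 11 (rule 146): 010000000100010
Gen 12 (rule 89): 001111110011001
Gen 13 (rule 146): 010111101100110
Gen 14 (rule 89): 000100101110111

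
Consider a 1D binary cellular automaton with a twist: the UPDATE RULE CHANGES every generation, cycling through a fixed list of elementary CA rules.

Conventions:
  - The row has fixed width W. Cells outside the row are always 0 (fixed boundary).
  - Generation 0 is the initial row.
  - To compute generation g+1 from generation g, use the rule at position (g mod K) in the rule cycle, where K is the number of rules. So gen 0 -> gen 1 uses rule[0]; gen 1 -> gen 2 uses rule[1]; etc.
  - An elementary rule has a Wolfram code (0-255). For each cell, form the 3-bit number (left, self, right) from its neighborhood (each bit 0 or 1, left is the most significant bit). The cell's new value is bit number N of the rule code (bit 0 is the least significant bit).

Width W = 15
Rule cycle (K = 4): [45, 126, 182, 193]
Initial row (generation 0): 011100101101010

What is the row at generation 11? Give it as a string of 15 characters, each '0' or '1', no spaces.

Answer: 011111101001010

Derivation:
Gen 0: 011100101101010
Gen 1 (rule 45): 010000111011110
Gen 2 (rule 126): 111001101110011
Gen 3 (rule 182): 010110010101100
Gen 4 (rule 193): 000010000000101
Gen 5 (rule 45): 111010111110111
Gen 6 (rule 126): 101111100011101
Gen 7 (rule 182): 110111010101011
Gen 8 (rule 193): 010011000000001
Gen 9 (rule 45): 010010011111101
Gen 10 (rule 126): 111111110000111
Gen 11 (rule 182): 011111101001010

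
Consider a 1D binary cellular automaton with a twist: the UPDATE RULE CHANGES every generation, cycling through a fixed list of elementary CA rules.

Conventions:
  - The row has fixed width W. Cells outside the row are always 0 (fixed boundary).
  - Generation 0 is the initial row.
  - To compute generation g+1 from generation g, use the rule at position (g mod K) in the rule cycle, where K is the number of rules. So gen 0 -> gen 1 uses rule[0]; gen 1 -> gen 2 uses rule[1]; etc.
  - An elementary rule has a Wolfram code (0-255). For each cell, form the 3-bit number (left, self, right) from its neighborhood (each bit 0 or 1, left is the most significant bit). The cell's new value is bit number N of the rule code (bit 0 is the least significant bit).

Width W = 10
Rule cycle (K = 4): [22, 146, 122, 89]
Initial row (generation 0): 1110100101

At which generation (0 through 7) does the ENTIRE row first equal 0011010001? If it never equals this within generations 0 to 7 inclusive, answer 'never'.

Answer: never

Derivation:
Gen 0: 1110100101
Gen 1 (rule 22): 0000111101
Gen 2 (rule 146): 0001011000
Gen 3 (rule 122): 0010111100
Gen 4 (rule 89): 1000100111
Gen 5 (rule 22): 1101111000
Gen 6 (rule 146): 0000110100
Gen 7 (rule 122): 0001111010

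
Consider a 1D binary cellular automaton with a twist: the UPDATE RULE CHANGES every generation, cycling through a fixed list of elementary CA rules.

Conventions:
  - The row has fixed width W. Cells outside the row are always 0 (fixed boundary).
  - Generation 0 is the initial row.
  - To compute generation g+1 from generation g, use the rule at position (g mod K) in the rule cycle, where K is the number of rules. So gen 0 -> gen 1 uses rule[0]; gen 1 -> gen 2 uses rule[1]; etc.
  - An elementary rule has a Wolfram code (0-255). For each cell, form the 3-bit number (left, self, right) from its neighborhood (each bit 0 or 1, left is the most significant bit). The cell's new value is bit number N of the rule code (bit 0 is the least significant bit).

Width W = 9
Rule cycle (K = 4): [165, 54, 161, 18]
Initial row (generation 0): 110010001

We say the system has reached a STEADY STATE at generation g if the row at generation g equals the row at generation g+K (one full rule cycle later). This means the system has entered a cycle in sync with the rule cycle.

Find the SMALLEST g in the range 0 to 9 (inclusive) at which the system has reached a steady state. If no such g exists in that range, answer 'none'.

Gen 0: 110010001
Gen 1 (rule 165): 000010101
Gen 2 (rule 54): 000111111
Gen 3 (rule 161): 110011110
Gen 4 (rule 18): 001100001
Gen 5 (rule 165): 100001101
Gen 6 (rule 54): 110010011
Gen 7 (rule 161): 000000000
Gen 8 (rule 18): 000000000
Gen 9 (rule 165): 111111111
Gen 10 (rule 54): 000000000
Gen 11 (rule 161): 111111111
Gen 12 (rule 18): 000000000
Gen 13 (rule 165): 111111111

Answer: 8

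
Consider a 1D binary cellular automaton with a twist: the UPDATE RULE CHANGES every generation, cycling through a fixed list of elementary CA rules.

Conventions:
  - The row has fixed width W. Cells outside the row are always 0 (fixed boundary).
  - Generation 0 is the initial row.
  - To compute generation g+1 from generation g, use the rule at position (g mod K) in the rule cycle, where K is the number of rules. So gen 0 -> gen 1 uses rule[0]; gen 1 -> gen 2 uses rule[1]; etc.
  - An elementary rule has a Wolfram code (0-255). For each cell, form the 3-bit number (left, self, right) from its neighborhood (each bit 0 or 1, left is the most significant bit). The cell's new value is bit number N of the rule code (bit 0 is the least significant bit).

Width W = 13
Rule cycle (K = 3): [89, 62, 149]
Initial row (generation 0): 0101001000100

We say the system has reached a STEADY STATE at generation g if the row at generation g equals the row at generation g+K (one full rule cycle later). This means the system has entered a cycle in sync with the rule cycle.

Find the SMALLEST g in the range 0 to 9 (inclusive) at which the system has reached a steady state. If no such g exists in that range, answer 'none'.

Answer: none

Derivation:
Gen 0: 0101001000100
Gen 1 (rule 89): 0000100110011
Gen 2 (rule 62): 0001111101110
Gen 3 (rule 149): 1100111000101
Gen 4 (rule 89): 1110101110000
Gen 5 (rule 62): 1001111001000
Gen 6 (rule 149): 1100110101111
Gen 7 (rule 89): 1110110001001
Gen 8 (rule 62): 1001101011111
Gen 9 (rule 149): 1100001001110
Gen 10 (rule 89): 1111100101011
Gen 11 (rule 62): 1000011111110
Gen 12 (rule 149): 1111001111101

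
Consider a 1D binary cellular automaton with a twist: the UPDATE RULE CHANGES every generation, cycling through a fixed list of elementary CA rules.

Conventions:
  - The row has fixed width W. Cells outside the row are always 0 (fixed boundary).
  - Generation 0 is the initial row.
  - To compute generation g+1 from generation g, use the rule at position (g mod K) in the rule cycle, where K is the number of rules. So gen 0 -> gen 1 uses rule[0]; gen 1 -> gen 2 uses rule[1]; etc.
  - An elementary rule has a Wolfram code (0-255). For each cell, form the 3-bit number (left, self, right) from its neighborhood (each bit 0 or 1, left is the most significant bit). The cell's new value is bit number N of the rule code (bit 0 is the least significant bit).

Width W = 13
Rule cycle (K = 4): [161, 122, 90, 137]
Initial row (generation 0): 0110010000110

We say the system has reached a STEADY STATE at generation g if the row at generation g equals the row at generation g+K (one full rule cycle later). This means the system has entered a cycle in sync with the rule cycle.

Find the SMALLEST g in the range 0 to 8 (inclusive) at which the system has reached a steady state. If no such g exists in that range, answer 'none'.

Gen 0: 0110010000110
Gen 1 (rule 161): 0000000110000
Gen 2 (rule 122): 0000001111000
Gen 3 (rule 90): 0000011001100
Gen 4 (rule 137): 1111010001001
Gen 5 (rule 161): 0110100100000
Gen 6 (rule 122): 1111011010000
Gen 7 (rule 90): 1001011001000
Gen 8 (rule 137): 0000010000011
Gen 9 (rule 161): 1111000111000
Gen 10 (rule 122): 1001101101100
Gen 11 (rule 90): 0111101101110
Gen 12 (rule 137): 0111001001100

Answer: none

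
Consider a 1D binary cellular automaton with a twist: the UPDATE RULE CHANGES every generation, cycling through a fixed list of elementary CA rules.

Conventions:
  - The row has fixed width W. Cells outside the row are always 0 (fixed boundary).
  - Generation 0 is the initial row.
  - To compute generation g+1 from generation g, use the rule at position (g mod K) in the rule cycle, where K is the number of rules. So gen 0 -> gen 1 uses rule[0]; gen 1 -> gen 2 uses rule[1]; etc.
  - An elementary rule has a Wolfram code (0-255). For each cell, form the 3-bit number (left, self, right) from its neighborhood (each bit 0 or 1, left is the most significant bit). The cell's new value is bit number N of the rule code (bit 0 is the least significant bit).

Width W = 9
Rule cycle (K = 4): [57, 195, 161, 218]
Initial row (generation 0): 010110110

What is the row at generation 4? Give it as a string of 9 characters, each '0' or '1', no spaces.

Answer: 010100010

Derivation:
Gen 0: 010110110
Gen 1 (rule 57): 001101101
Gen 2 (rule 195): 110100100
Gen 3 (rule 161): 001000001
Gen 4 (rule 218): 010100010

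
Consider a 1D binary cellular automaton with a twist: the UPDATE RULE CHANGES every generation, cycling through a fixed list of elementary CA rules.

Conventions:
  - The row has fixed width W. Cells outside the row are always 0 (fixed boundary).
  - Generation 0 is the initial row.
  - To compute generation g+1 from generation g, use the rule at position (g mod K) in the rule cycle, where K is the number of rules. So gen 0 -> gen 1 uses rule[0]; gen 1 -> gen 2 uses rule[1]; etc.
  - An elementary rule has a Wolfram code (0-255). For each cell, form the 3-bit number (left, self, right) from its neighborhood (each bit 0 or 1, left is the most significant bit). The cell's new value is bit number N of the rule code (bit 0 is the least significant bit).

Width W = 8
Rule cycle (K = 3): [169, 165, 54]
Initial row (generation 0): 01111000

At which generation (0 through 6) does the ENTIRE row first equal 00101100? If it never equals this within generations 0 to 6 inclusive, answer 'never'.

Gen 0: 01111000
Gen 1 (rule 169): 01110011
Gen 2 (rule 165): 00100000
Gen 3 (rule 54): 01110000
Gen 4 (rule 169): 01100111
Gen 5 (rule 165): 00000010
Gen 6 (rule 54): 00000111

Answer: never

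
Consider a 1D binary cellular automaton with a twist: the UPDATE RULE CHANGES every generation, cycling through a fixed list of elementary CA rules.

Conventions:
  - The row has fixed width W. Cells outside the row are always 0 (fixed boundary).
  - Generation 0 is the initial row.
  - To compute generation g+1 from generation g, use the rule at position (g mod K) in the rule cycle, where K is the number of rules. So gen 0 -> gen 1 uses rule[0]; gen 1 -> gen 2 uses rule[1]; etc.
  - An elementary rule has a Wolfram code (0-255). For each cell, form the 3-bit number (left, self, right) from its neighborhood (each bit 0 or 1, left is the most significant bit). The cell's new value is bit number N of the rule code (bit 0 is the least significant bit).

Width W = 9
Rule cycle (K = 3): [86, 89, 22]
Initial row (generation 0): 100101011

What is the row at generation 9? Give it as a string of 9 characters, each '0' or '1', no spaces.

Gen 0: 100101011
Gen 1 (rule 86): 111101001
Gen 2 (rule 89): 100100100
Gen 3 (rule 22): 111111110
Gen 4 (rule 86): 000000011
Gen 5 (rule 89): 111111011
Gen 6 (rule 22): 000000000
Gen 7 (rule 86): 000000000
Gen 8 (rule 89): 111111111
Gen 9 (rule 22): 000000000

Answer: 000000000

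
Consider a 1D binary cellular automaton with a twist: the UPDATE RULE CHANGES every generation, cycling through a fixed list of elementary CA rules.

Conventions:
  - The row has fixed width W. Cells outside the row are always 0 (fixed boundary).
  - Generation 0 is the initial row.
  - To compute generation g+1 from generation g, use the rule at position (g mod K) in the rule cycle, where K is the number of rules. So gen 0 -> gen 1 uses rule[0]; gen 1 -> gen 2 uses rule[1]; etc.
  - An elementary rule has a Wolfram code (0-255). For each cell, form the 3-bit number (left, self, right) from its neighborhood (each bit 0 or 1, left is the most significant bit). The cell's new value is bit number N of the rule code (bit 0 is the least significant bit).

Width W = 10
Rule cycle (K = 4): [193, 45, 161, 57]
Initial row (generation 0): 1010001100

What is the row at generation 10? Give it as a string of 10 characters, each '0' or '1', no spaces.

Gen 0: 1010001100
Gen 1 (rule 193): 0000100101
Gen 2 (rule 45): 1110100111
Gen 3 (rule 161): 0101000010
Gen 4 (rule 57): 0010111001
Gen 5 (rule 193): 1000011000
Gen 6 (rule 45): 1011010011
Gen 7 (rule 161): 0100100000
Gen 8 (rule 57): 0010011111
Gen 9 (rule 193): 1000001111
Gen 10 (rule 45): 1011101000

Answer: 1011101000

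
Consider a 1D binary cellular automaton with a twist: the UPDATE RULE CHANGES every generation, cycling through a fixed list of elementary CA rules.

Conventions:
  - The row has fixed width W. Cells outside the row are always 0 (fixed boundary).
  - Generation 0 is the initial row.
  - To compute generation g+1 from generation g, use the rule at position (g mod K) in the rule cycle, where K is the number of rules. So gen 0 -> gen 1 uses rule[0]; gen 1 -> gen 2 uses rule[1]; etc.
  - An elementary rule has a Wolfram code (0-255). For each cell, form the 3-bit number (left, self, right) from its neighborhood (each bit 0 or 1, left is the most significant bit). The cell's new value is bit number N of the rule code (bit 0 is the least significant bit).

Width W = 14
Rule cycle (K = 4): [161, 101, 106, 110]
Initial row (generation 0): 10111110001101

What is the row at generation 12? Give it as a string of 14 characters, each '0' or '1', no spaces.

Answer: 10111110111101

Derivation:
Gen 0: 10111110001101
Gen 1 (rule 161): 01011100100010
Gen 2 (rule 101): 01100100101010
Gen 3 (rule 106): 11101001010100
Gen 4 (rule 110): 10111011111100
Gen 5 (rule 161): 01010101111001
Gen 6 (rule 101): 01111110001001
Gen 7 (rule 106): 11000010010010
Gen 8 (rule 110): 11000110110110
Gen 9 (rule 161): 00010001001000
Gen 10 (rule 101): 11010101001011
Gen 11 (rule 106): 11101010010111
Gen 12 (rule 110): 10111110111101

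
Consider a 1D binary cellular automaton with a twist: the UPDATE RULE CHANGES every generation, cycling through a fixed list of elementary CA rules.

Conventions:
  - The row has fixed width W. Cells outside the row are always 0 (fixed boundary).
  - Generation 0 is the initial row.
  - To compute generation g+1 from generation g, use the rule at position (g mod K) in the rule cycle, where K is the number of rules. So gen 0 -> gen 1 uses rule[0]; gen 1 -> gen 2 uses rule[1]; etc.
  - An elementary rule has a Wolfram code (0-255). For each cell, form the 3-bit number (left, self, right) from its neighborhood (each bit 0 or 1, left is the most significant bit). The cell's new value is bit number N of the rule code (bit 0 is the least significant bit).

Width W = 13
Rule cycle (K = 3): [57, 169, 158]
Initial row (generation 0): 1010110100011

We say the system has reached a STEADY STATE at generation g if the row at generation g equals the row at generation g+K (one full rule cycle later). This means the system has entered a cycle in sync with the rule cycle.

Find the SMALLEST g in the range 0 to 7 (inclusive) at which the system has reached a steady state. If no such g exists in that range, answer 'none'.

Gen 0: 1010110100011
Gen 1 (rule 57): 0101101011010
Gen 2 (rule 169): 0011010110100
Gen 3 (rule 158): 0110010100110
Gen 4 (rule 57): 0101001010101
Gen 5 (rule 169): 0010000101010
Gen 6 (rule 158): 0111001101011
Gen 7 (rule 57): 0100101010110
Gen 8 (rule 169): 0000010101100
Gen 9 (rule 158): 0000110101010
Gen 10 (rule 57): 1110101010101

Answer: none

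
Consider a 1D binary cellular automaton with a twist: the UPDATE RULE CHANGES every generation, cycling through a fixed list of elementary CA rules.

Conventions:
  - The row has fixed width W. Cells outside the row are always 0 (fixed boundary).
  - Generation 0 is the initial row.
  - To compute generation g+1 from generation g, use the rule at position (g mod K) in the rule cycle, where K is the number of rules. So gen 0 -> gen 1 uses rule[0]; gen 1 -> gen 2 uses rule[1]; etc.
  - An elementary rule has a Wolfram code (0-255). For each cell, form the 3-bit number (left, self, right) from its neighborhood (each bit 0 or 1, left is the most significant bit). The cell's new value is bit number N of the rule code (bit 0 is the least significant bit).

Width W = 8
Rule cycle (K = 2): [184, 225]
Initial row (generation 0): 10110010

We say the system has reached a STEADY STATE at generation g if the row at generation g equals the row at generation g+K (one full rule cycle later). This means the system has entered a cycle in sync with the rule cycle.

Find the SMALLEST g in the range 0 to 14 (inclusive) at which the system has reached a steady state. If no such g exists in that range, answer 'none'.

Gen 0: 10110010
Gen 1 (rule 184): 01101001
Gen 2 (rule 225): 00110000
Gen 3 (rule 184): 00101000
Gen 4 (rule 225): 10010011
Gen 5 (rule 184): 01001010
Gen 6 (rule 225): 00000100
Gen 7 (rule 184): 00000010
Gen 8 (rule 225): 11111000
Gen 9 (rule 184): 11110100
Gen 10 (rule 225): 01111001
Gen 11 (rule 184): 01110100
Gen 12 (rule 225): 00111001
Gen 13 (rule 184): 00110100
Gen 14 (rule 225): 10011001
Gen 15 (rule 184): 01010100
Gen 16 (rule 225): 00101001

Answer: none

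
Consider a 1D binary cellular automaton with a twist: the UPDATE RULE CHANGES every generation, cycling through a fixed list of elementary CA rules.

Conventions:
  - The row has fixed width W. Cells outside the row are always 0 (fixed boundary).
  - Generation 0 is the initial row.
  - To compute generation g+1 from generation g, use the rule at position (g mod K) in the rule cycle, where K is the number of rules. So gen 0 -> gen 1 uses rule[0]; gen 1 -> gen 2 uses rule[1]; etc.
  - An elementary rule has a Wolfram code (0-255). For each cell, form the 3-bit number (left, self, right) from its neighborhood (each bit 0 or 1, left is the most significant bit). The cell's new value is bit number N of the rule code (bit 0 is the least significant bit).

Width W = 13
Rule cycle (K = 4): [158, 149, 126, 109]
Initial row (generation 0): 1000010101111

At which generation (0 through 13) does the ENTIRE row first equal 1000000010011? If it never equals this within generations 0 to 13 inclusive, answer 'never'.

Answer: 12

Derivation:
Gen 0: 1000010101111
Gen 1 (rule 158): 1100110101110
Gen 2 (rule 149): 0010000100101
Gen 3 (rule 126): 0111001111111
Gen 4 (rule 109): 0101001000001
Gen 5 (rule 158): 1101111100011
Gen 6 (rule 149): 0000111011000
Gen 7 (rule 126): 0001101111100
Gen 8 (rule 109): 1101111000101
Gen 9 (rule 158): 1001110101101
Gen 10 (rule 149): 1100100100001
Gen 11 (rule 126): 1111111110011
Gen 12 (rule 109): 1000000010011
Gen 13 (rule 158): 1100000111110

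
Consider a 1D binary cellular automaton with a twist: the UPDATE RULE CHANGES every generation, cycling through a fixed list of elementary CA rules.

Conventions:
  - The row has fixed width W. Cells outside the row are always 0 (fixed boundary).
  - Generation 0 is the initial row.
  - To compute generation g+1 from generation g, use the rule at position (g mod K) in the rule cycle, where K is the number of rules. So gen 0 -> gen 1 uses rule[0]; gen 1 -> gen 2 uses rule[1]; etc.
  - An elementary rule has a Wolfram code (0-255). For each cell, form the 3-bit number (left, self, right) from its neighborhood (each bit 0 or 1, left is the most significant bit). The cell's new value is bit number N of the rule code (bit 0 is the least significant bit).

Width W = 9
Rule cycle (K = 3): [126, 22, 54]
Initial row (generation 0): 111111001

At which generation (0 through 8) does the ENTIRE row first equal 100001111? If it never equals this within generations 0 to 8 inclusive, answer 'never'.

Gen 0: 111111001
Gen 1 (rule 126): 100001111
Gen 2 (rule 22): 110010000
Gen 3 (rule 54): 001111000
Gen 4 (rule 126): 011001100
Gen 5 (rule 22): 100110010
Gen 6 (rule 54): 111001111
Gen 7 (rule 126): 101111001
Gen 8 (rule 22): 100000111

Answer: 1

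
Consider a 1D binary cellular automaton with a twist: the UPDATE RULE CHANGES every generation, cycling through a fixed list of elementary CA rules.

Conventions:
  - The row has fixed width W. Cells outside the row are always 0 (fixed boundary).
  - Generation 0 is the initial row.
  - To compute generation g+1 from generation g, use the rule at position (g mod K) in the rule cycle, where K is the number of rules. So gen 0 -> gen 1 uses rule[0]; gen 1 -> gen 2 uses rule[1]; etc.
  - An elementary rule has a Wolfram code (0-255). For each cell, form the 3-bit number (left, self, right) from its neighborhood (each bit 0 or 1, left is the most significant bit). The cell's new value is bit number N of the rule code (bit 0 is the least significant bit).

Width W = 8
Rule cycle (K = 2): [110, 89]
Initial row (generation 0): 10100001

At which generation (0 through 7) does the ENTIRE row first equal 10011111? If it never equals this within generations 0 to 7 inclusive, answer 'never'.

Gen 0: 10100001
Gen 1 (rule 110): 11100011
Gen 2 (rule 89): 10111011
Gen 3 (rule 110): 11101111
Gen 4 (rule 89): 10101001
Gen 5 (rule 110): 11111011
Gen 6 (rule 89): 10001011
Gen 7 (rule 110): 10011111

Answer: 7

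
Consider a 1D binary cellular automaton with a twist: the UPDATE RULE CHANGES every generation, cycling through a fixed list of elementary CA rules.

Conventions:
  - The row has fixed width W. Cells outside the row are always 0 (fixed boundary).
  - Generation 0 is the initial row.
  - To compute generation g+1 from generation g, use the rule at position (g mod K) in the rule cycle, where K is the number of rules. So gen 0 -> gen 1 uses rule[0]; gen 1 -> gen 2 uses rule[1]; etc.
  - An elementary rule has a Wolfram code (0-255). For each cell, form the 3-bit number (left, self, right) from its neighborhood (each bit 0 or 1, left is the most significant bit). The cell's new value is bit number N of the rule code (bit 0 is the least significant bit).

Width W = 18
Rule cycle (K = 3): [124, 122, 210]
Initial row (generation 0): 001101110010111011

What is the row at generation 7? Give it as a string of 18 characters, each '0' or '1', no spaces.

Gen 0: 001101110010111011
Gen 1 (rule 124): 001111011011101111
Gen 2 (rule 122): 011001111110111001
Gen 3 (rule 210): 101110111110011110
Gen 4 (rule 124): 111011100011010011
Gen 5 (rule 122): 101110110111101111
Gen 6 (rule 210): 000110010011100111
Gen 7 (rule 124): 000111011010110101

Answer: 000111011010110101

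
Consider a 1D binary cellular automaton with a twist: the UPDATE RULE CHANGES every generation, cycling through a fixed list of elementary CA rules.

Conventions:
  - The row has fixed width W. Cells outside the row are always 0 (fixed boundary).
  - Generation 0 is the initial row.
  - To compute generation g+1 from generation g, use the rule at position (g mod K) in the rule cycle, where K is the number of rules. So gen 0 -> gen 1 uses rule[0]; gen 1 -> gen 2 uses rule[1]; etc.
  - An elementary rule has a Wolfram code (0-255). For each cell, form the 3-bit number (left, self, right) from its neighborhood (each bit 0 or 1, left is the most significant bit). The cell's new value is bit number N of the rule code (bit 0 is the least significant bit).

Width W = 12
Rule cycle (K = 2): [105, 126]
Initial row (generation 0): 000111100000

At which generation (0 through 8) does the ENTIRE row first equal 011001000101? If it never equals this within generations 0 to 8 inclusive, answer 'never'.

Gen 0: 000111100000
Gen 1 (rule 105): 110100101111
Gen 2 (rule 126): 111111111001
Gen 3 (rule 105): 100000001000
Gen 4 (rule 126): 110000011100
Gen 5 (rule 105): 110111010101
Gen 6 (rule 126): 111101111111
Gen 7 (rule 105): 100111000001
Gen 8 (rule 126): 111101100011

Answer: never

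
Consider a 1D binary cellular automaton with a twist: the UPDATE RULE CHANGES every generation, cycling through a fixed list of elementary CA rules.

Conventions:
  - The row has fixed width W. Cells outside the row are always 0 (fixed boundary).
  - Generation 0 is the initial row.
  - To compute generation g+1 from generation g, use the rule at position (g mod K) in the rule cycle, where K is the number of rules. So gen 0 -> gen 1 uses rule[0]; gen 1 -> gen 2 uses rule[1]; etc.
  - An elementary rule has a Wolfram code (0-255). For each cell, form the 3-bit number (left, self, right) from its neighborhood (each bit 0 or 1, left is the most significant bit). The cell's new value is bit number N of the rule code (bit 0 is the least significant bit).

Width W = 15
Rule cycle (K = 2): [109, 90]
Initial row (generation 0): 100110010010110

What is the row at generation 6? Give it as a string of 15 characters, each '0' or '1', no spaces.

Answer: 101111001110110

Derivation:
Gen 0: 100110010010110
Gen 1 (rule 109): 100110010011110
Gen 2 (rule 90): 011111101110011
Gen 3 (rule 109): 010000111010011
Gen 4 (rule 90): 101001101001111
Gen 5 (rule 109): 111001111001001
Gen 6 (rule 90): 101111001110110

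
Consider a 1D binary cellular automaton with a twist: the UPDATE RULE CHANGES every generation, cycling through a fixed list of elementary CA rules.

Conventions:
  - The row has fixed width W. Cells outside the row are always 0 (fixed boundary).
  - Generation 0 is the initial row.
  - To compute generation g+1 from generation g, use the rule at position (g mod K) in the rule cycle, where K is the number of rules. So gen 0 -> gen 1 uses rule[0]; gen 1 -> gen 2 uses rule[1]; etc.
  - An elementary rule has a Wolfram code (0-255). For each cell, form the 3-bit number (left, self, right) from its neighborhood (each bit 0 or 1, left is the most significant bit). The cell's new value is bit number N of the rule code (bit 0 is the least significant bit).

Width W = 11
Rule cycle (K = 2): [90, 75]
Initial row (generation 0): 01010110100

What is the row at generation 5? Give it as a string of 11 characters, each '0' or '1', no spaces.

Answer: 10101111010

Derivation:
Gen 0: 01010110100
Gen 1 (rule 90): 10000110010
Gen 2 (rule 75): 00111110100
Gen 3 (rule 90): 01100010010
Gen 4 (rule 75): 11101100100
Gen 5 (rule 90): 10101111010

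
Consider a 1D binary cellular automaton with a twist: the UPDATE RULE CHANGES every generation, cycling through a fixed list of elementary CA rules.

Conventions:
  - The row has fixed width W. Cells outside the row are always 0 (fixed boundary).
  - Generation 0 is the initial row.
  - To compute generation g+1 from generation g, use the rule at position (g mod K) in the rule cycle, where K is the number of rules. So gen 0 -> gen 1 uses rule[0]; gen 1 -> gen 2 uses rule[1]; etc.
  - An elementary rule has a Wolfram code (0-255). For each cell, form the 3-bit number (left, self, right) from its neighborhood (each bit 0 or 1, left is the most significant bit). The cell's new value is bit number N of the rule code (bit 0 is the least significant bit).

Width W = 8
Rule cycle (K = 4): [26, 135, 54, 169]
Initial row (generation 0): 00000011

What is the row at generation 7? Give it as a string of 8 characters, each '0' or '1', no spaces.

Answer: 11000111

Derivation:
Gen 0: 00000011
Gen 1 (rule 26): 00000110
Gen 2 (rule 135): 11111000
Gen 3 (rule 54): 00000100
Gen 4 (rule 169): 11110001
Gen 5 (rule 26): 10001010
Gen 6 (rule 135): 10111010
Gen 7 (rule 54): 11000111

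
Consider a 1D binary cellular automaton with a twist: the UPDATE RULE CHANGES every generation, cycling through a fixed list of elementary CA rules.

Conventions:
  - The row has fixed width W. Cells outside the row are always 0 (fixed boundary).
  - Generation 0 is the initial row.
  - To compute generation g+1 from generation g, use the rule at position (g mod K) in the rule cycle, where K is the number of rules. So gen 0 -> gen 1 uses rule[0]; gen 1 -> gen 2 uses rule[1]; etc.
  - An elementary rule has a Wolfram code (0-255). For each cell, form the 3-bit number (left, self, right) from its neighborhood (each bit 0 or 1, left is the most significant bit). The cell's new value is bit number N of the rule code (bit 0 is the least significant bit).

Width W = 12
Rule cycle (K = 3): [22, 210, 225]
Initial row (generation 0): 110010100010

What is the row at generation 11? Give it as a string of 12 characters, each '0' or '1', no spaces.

Answer: 101000101001

Derivation:
Gen 0: 110010100010
Gen 1 (rule 22): 001110110111
Gen 2 (rule 210): 010110010011
Gen 3 (rule 225): 001010000001
Gen 4 (rule 22): 011011000011
Gen 5 (rule 210): 101001100101
Gen 6 (rule 225): 010000100010
Gen 7 (rule 22): 111001110111
Gen 8 (rule 210): 011110110011
Gen 9 (rule 225): 001111010001
Gen 10 (rule 22): 010000011011
Gen 11 (rule 210): 101000101001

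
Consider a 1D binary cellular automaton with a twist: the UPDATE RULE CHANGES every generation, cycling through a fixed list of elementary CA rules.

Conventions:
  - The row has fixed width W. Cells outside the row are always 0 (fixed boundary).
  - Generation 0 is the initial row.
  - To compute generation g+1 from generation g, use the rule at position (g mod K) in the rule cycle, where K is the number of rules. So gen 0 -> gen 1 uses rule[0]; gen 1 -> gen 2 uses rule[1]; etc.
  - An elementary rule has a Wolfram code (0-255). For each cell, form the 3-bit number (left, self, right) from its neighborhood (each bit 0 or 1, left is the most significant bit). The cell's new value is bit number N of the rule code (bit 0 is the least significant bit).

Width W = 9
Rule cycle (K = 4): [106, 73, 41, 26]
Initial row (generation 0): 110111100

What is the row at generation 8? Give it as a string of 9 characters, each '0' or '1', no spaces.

Gen 0: 110111100
Gen 1 (rule 106): 111100100
Gen 2 (rule 73): 100100001
Gen 3 (rule 41): 000001100
Gen 4 (rule 26): 000011010
Gen 5 (rule 106): 000111100
Gen 6 (rule 73): 110100101
Gen 7 (rule 41): 101000010
Gen 8 (rule 26): 000100101

Answer: 000100101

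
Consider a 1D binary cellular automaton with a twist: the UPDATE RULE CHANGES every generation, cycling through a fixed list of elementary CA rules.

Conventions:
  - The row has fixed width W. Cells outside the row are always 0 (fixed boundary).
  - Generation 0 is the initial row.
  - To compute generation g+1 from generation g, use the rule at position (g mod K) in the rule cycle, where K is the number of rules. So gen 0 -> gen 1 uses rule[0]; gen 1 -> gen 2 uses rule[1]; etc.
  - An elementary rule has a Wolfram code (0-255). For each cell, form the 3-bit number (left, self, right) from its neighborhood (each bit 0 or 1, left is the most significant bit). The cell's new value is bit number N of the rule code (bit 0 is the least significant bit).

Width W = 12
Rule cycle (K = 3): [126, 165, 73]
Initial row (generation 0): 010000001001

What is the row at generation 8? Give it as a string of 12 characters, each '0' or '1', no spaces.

Gen 0: 010000001001
Gen 1 (rule 126): 111000011111
Gen 2 (rule 165): 010011001110
Gen 3 (rule 73): 000011001010
Gen 4 (rule 126): 000111111111
Gen 5 (rule 165): 110011111110
Gen 6 (rule 73): 110010000010
Gen 7 (rule 126): 111111000111
Gen 8 (rule 165): 011110010010

Answer: 011110010010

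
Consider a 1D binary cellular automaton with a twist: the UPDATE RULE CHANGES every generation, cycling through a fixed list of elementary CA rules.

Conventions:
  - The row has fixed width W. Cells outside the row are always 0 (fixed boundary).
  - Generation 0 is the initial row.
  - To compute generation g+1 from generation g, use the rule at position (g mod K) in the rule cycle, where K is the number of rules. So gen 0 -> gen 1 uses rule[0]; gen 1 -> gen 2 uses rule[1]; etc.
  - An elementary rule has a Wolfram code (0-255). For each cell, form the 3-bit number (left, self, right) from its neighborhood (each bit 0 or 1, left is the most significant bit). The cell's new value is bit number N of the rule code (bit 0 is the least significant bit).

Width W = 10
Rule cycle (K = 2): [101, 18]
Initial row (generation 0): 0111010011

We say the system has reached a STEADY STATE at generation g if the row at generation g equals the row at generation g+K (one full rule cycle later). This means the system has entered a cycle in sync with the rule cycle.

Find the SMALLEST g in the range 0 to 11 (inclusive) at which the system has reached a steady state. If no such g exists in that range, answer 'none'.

Gen 0: 0111010011
Gen 1 (rule 101): 0001110001
Gen 2 (rule 18): 0010001010
Gen 3 (rule 101): 1010101110
Gen 4 (rule 18): 0000000001
Gen 5 (rule 101): 1111111101
Gen 6 (rule 18): 0000000000
Gen 7 (rule 101): 1111111111
Gen 8 (rule 18): 0000000000
Gen 9 (rule 101): 1111111111
Gen 10 (rule 18): 0000000000
Gen 11 (rule 101): 1111111111
Gen 12 (rule 18): 0000000000
Gen 13 (rule 101): 1111111111

Answer: 6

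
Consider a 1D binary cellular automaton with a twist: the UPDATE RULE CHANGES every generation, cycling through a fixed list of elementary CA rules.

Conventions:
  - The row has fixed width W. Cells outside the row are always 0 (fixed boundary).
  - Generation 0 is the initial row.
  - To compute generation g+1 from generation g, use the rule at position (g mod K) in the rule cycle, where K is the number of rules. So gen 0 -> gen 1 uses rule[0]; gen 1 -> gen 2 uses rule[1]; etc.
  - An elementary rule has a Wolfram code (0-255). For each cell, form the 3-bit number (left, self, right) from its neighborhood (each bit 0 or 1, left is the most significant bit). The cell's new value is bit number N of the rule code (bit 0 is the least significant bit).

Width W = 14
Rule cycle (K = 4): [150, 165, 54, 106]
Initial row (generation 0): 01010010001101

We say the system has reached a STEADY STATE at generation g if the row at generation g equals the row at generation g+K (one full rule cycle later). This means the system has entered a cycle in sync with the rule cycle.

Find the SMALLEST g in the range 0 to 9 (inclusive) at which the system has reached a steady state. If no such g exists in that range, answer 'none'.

Answer: none

Derivation:
Gen 0: 01010010001101
Gen 1 (rule 150): 11011111010001
Gen 2 (rule 165): 00101110110101
Gen 3 (rule 54): 01110001001111
Gen 4 (rule 106): 11010010011001
Gen 5 (rule 150): 00011111100111
Gen 6 (rule 165): 11001111000010
Gen 7 (rule 54): 00110000100111
Gen 8 (rule 106): 01110001001101
Gen 9 (rule 150): 10101011110001
Gen 10 (rule 165): 11111101100101
Gen 11 (rule 54): 00000010011111
Gen 12 (rule 106): 00000100110001
Gen 13 (rule 150): 00001111001011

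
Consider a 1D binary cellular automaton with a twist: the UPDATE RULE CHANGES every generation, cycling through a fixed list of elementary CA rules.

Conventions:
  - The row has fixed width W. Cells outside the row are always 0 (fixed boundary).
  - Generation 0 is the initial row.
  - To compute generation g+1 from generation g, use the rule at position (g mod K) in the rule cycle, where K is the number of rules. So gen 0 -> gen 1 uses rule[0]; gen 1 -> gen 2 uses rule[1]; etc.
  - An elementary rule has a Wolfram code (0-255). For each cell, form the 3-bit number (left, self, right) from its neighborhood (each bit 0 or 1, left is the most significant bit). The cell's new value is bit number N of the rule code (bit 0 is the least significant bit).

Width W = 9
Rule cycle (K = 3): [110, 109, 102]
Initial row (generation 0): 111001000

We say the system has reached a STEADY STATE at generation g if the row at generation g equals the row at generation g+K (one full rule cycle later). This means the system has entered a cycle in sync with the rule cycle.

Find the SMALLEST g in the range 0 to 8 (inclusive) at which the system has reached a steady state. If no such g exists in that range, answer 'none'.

Answer: none

Derivation:
Gen 0: 111001000
Gen 1 (rule 110): 101011000
Gen 2 (rule 109): 111111011
Gen 3 (rule 102): 000001101
Gen 4 (rule 110): 000011111
Gen 5 (rule 109): 111010001
Gen 6 (rule 102): 001110011
Gen 7 (rule 110): 011010111
Gen 8 (rule 109): 011111101
Gen 9 (rule 102): 100000111
Gen 10 (rule 110): 100001101
Gen 11 (rule 109): 101101111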